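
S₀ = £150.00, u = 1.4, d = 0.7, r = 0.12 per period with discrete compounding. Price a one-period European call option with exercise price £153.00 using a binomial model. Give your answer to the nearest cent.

£30.54

Risk-neutral probability p = (1 + 0.12 − 0.7)/(1.4 − 0.7) = 0.4200/0.7000 = 0.6000
Terminal stock prices: S_u = 210, S_d = 105
Terminal payoffs (S − K): max(57, 0) = 57, max(-48, 0) = 0
Node 0 (S = 150): V_0 = 1/1.12·[0.6000·57.0000 + 0.4000·0.0000] = 30.5357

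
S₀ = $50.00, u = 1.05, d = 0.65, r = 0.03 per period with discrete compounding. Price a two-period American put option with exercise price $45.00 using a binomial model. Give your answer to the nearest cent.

$1.09

Risk-neutral probability p = (1 + 0.03 − 0.65)/(1.05 − 0.65) = 0.3800/0.4000 = 0.9500
Terminal stock prices: S_uu = 55.12, S_ud = 34.12, S_dd = 21.13
Terminal payoffs (K − S): max(-10.12, 0) = 0, max(10.88, 0) = 10.88, max(23.87, 0) = 23.87
Node u (S = 52.5): continuation = 1/1.03·[0.9500·0.0000 + 0.0500·10.8750] = 0.5279; exercise value = 0.0000 ≤ continuation, so V_u = 0.5279
Node d (S = 32.5): continuation = 1/1.03·[0.9500·10.8750 + 0.0500·23.8750] = 11.1893; exercise value = 12.5000 > continuation, so V_d = 12.5000 (exercise)
Node 0 (S = 50): continuation = 1/1.03·[0.9500·0.5279 + 0.0500·12.5000] = 1.0937; exercise value = 0.0000 ≤ continuation, so V_0 = 1.0937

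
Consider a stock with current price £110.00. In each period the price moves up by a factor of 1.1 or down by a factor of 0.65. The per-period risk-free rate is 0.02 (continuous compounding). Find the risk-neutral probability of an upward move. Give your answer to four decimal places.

Risk-neutral probability p = (e^0.02 − 0.65)/(1.1 − 0.65) = 0.3702/0.4500 = 0.8227

p = 0.8227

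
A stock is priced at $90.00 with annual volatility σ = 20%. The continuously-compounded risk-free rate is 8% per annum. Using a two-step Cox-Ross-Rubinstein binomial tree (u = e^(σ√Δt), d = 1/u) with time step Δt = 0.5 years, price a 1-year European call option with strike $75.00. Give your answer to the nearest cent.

$21.78

CRR parameters: u = e^(σ√Δt) = e^(0.2·√0.5) = 1.1519, d = 1/u = 0.8681
Per-period rate: rΔt = 0.08·0.5 = 0.04, so R = e^0.04 = 1.0408
Risk-neutral probability p = (e^0.04 − 0.8681)/(1.1519 − 0.8681) = 0.1727/0.2838 = 0.6085
Terminal stock prices: S_uu = 119.4, S_ud = 90, S_dd = 67.83
Terminal payoffs (S − K): max(44.42, 0) = 44.42, max(15, 0) = 15, max(-7.173, 0) = 0
Node u (S = 103.7): V_u = e^(−0.04)·[0.6085·44.4207 + 0.3915·15.0000] = 31.6127
Node d (S = 78.13): V_d = e^(−0.04)·[0.6085·15.0000 + 0.3915·0.0000] = 8.7698
Node 0 (S = 90): V_0 = e^(−0.04)·[0.6085·31.6127 + 0.3915·8.7698] = 21.7810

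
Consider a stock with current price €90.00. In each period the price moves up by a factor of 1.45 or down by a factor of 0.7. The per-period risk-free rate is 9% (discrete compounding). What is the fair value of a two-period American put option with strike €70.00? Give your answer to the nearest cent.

Risk-neutral probability p = (1 + 0.09 − 0.7)/(1.45 − 0.7) = 0.3900/0.7500 = 0.5200
Terminal stock prices: S_uu = 189.2, S_ud = 91.35, S_dd = 44.1
Terminal payoffs (K − S): max(-119.2, 0) = 0, max(-21.35, 0) = 0, max(25.9, 0) = 25.9
Node u (S = 130.5): continuation = 1/1.09·[0.5200·0.0000 + 0.4800·0.0000] = 0.0000; exercise value = 0.0000 ≤ continuation, so V_u = 0.0000
Node d (S = 63): continuation = 1/1.09·[0.5200·0.0000 + 0.4800·25.9000] = 11.4055; exercise value = 7.0000 ≤ continuation, so V_d = 11.4055
Node 0 (S = 90): continuation = 1/1.09·[0.5200·0.0000 + 0.4800·11.4055] = 5.0226; exercise value = 0.0000 ≤ continuation, so V_0 = 5.0226

€5.02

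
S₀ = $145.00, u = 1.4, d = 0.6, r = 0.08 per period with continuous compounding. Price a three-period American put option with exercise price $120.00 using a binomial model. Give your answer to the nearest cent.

$16.04

Risk-neutral probability p = (e^0.08 − 0.6)/(1.4 − 0.6) = 0.4833/0.8000 = 0.6041
Terminal stock prices: S_uuu = 397.9, S_uud = 170.5, S_udd = 73.08, S_ddd = 31.32
Terminal payoffs (K − S): max(-277.9, 0) = 0, max(-50.52, 0) = 0, max(46.92, 0) = 46.92, max(88.68, 0) = 88.68
Node uu (S = 284.2): continuation = e^(−0.08)·[0.6041·0.0000 + 0.3959·0.0000] = 0.0000; exercise value = 0.0000 ≤ continuation, so V_uu = 0.0000
Node ud (S = 121.8): continuation = e^(−0.08)·[0.6041·0.0000 + 0.3959·46.9200] = 17.1471; exercise value = 0.0000 ≤ continuation, so V_ud = 17.1471
Node dd (S = 52.2): continuation = e^(−0.08)·[0.6041·46.9200 + 0.3959·88.6800] = 58.5740; exercise value = 67.8000 > continuation, so V_dd = 67.8000 (exercise)
Node u (S = 203): continuation = e^(−0.08)·[0.6041·0.0000 + 0.3959·17.1471] = 6.2665; exercise value = 0.0000 ≤ continuation, so V_u = 6.2665
Node d (S = 87): continuation = e^(−0.08)·[0.6041·17.1471 + 0.3959·67.8000] = 34.3400; exercise value = 33.0000 ≤ continuation, so V_d = 34.3400
Node 0 (S = 145): continuation = e^(−0.08)·[0.6041·6.2665 + 0.3959·34.3400] = 16.0443; exercise value = 0.0000 ≤ continuation, so V_0 = 16.0443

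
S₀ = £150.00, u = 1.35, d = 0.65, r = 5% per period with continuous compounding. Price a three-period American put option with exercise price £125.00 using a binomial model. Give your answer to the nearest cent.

£17.24

Risk-neutral probability p = (e^0.05 − 0.65)/(1.35 − 0.65) = 0.4013/0.7000 = 0.5732
Terminal stock prices: S_uuu = 369.1, S_uud = 177.7, S_udd = 85.56, S_ddd = 41.19
Terminal payoffs (K − S): max(-244.1, 0) = 0, max(-52.69, 0) = 0, max(39.44, 0) = 39.44, max(83.81, 0) = 83.81
Node uu (S = 273.4): continuation = e^(−0.05)·[0.5732·0.0000 + 0.4268·0.0000] = 0.0000; exercise value = 0.0000 ≤ continuation, so V_uu = 0.0000
Node ud (S = 131.6): continuation = e^(−0.05)·[0.5732·0.0000 + 0.4268·39.4437] = 16.0119; exercise value = 0.0000 ≤ continuation, so V_ud = 16.0119
Node dd (S = 63.38): continuation = e^(−0.05)·[0.5732·39.4437 + 0.4268·83.8063] = 55.5287; exercise value = 61.6250 > continuation, so V_dd = 61.6250 (exercise)
Node u (S = 202.5): continuation = e^(−0.05)·[0.5732·0.0000 + 0.4268·16.0119] = 6.4999; exercise value = 0.0000 ≤ continuation, so V_u = 6.4999
Node d (S = 97.5): continuation = e^(−0.05)·[0.5732·16.0119 + 0.4268·61.6250] = 33.7473; exercise value = 27.5000 ≤ continuation, so V_d = 33.7473
Node 0 (S = 150): continuation = e^(−0.05)·[0.5732·6.4999 + 0.4268·33.7473] = 17.2438; exercise value = 0.0000 ≤ continuation, so V_0 = 17.2438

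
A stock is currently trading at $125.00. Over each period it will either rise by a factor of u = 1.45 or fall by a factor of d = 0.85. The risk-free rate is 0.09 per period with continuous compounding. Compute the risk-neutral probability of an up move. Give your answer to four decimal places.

p = 0.4070

Risk-neutral probability p = (e^0.09 − 0.85)/(1.45 − 0.85) = 0.2442/0.6000 = 0.4070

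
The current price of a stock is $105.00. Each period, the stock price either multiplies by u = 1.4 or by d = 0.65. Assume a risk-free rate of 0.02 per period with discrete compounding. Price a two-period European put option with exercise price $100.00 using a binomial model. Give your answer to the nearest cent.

Risk-neutral probability p = (1 + 0.02 − 0.65)/(1.4 − 0.65) = 0.3700/0.7500 = 0.4933
Terminal stock prices: S_uu = 205.8, S_ud = 95.55, S_dd = 44.36
Terminal payoffs (K − S): max(-105.8, 0) = 0, max(4.45, 0) = 4.45, max(55.64, 0) = 55.64
Node u (S = 147): V_u = 1/1.02·[0.4933·0.0000 + 0.5067·4.4500] = 2.2105
Node d (S = 68.25): V_d = 1/1.02·[0.4933·4.4500 + 0.5067·55.6375] = 29.7892
Node 0 (S = 105): V_0 = 1/1.02·[0.4933·2.2105 + 0.5067·29.7892] = 15.8664

$15.87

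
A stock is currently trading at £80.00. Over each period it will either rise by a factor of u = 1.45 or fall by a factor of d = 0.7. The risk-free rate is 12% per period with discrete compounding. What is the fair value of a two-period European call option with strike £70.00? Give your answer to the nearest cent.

£28.95

Risk-neutral probability p = (1 + 0.12 − 0.7)/(1.45 − 0.7) = 0.4200/0.7500 = 0.5600
Terminal stock prices: S_uu = 168.2, S_ud = 81.2, S_dd = 39.2
Terminal payoffs (S − K): max(98.2, 0) = 98.2, max(11.2, 0) = 11.2, max(-30.8, 0) = 0
Node u (S = 116): V_u = 1/1.12·[0.5600·98.2000 + 0.4400·11.2000] = 53.5000
Node d (S = 56): V_d = 1/1.12·[0.5600·11.2000 + 0.4400·0.0000] = 5.6000
Node 0 (S = 80): V_0 = 1/1.12·[0.5600·53.5000 + 0.4400·5.6000] = 28.9500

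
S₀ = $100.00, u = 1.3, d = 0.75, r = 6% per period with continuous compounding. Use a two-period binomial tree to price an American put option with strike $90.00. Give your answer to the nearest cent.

$6.12

Risk-neutral probability p = (e^0.06 − 0.75)/(1.3 − 0.75) = 0.3118/0.5500 = 0.5670
Terminal stock prices: S_uu = 169, S_ud = 97.5, S_dd = 56.25
Terminal payoffs (K − S): max(-79, 0) = 0, max(-7.5, 0) = 0, max(33.75, 0) = 33.75
Node u (S = 130): continuation = e^(−0.06)·[0.5670·0.0000 + 0.4330·0.0000] = 0.0000; exercise value = 0.0000 ≤ continuation, so V_u = 0.0000
Node d (S = 75): continuation = e^(−0.06)·[0.5670·0.0000 + 0.4330·33.7500] = 13.7635; exercise value = 15.0000 > continuation, so V_d = 15.0000 (exercise)
Node 0 (S = 100): continuation = e^(−0.06)·[0.5670·0.0000 + 0.4330·15.0000] = 6.1171; exercise value = 0.0000 ≤ continuation, so V_0 = 6.1171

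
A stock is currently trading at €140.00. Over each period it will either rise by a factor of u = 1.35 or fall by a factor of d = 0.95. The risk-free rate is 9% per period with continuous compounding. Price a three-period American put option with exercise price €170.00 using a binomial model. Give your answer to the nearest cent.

€30.00

Risk-neutral probability p = (e^0.09 − 0.95)/(1.35 − 0.95) = 0.1442/0.4000 = 0.3604
Terminal stock prices: S_uuu = 344.5, S_uud = 242.4, S_udd = 170.6, S_ddd = 120
Terminal payoffs (K − S): max(-174.5, 0) = 0, max(-72.39, 0) = 0, max(-0.5725, 0) = 0, max(49.97, 0) = 49.97
Node uu (S = 255.2): continuation = e^(−0.09)·[0.3604·0.0000 + 0.6396·0.0000] = 0.0000; exercise value = 0.0000 ≤ continuation, so V_uu = 0.0000
Node ud (S = 179.5): continuation = e^(−0.09)·[0.3604·0.0000 + 0.6396·0.0000] = 0.0000; exercise value = 0.0000 ≤ continuation, so V_ud = 0.0000
Node dd (S = 126.3): continuation = e^(−0.09)·[0.3604·0.0000 + 0.6396·49.9675] = 29.2069; exercise value = 43.6500 > continuation, so V_dd = 43.6500 (exercise)
Node u (S = 189): continuation = e^(−0.09)·[0.3604·0.0000 + 0.6396·0.0000] = 0.0000; exercise value = 0.0000 ≤ continuation, so V_u = 0.0000
Node d (S = 133): continuation = e^(−0.09)·[0.3604·0.0000 + 0.6396·43.6500] = 25.5142; exercise value = 37.0000 > continuation, so V_d = 37.0000 (exercise)
Node 0 (S = 140): continuation = e^(−0.09)·[0.3604·0.0000 + 0.6396·37.0000] = 21.6272; exercise value = 30.0000 > continuation, so V_0 = 30.0000 (exercise)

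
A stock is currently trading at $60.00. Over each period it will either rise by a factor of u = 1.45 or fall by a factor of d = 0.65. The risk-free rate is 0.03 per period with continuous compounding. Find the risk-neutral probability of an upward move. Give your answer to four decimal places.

Risk-neutral probability p = (e^0.03 − 0.65)/(1.45 − 0.65) = 0.3805/0.8000 = 0.4756

p = 0.4756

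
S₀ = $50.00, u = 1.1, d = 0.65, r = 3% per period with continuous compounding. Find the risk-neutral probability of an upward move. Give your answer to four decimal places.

p = 0.8455

Risk-neutral probability p = (e^0.03 − 0.65)/(1.1 − 0.65) = 0.3805/0.4500 = 0.8455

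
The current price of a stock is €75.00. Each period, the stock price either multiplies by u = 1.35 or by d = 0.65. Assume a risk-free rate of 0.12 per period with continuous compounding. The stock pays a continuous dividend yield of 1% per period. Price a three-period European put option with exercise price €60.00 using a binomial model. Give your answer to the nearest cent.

€3.70

Per-period risk-free factor R = e^0.12 = 1.1275; dividend-adjusted growth = e^(0.12−0.01) = 1.1163.
Risk-neutral probability p = (1.1163 − 0.65)/(1.35 − 0.65) = 0.4663/0.7000 = 0.6661
Terminal stock prices: S_uuu = 184.5, S_uud = 88.85, S_udd = 42.78, S_ddd = 20.6
Terminal payoffs (K − S): max(-124.5, 0) = 0, max(-28.85, 0) = 0, max(17.22, 0) = 17.22, max(39.4, 0) = 39.4
Node uu (S = 136.7): V_uu = e^(−0.12)·[0.6661·0.0000 + 0.3339·0.0000] = 0.0000
Node ud (S = 65.81): V_ud = e^(−0.12)·[0.6661·0.0000 + 0.3339·17.2219] = 5.1000
Node dd (S = 31.69): V_dd = e^(−0.12)·[0.6661·17.2219 + 0.3339·39.4031] = 21.8430
Node u (S = 101.2): V_u = e^(−0.12)·[0.6661·0.0000 + 0.3339·5.1000] = 1.5103
Node d (S = 48.75): V_d = e^(−0.12)·[0.6661·5.1000 + 0.3339·21.8430] = 9.4814
Node 0 (S = 75): V_0 = e^(−0.12)·[0.6661·1.5103 + 0.3339·9.4814] = 3.7000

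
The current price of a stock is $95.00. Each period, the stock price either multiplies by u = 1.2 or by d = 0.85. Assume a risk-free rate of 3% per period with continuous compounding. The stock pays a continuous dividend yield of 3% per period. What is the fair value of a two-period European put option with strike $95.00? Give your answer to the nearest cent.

$8.11

Per-period risk-free factor R = e^0.03 = 1.0305; dividend-adjusted growth = e^(0.03−0.03) = 1.0000.
Risk-neutral probability p = (1.0000 − 0.85)/(1.2 − 0.85) = 0.1500/0.3500 = 0.4286
Terminal stock prices: S_uu = 136.8, S_ud = 96.9, S_dd = 68.64
Terminal payoffs (K − S): max(-41.8, 0) = 0, max(-1.9, 0) = 0, max(26.36, 0) = 26.36
Node u (S = 114): V_u = e^(−0.03)·[0.4286·0.0000 + 0.5714·0.0000] = 0.0000
Node d (S = 80.75): V_d = e^(−0.03)·[0.4286·0.0000 + 0.5714·26.3625] = 14.6191
Node 0 (S = 95): V_0 = e^(−0.03)·[0.4286·0.0000 + 0.5714·14.6191] = 8.1069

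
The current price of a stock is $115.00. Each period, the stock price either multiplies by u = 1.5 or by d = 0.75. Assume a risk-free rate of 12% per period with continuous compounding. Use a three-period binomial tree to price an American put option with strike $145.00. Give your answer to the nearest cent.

Risk-neutral probability p = (e^0.12 − 0.75)/(1.5 − 0.75) = 0.3775/0.7500 = 0.5033
Terminal stock prices: S_uuu = 388.1, S_uud = 194.1, S_udd = 97.03, S_ddd = 48.52
Terminal payoffs (K − S): max(-243.1, 0) = 0, max(-49.06, 0) = 0, max(47.97, 0) = 47.97, max(96.48, 0) = 96.48
Node uu (S = 258.8): continuation = e^(−0.12)·[0.5033·0.0000 + 0.4967·0.0000] = 0.0000; exercise value = 0.0000 ≤ continuation, so V_uu = 0.0000
Node ud (S = 129.4): continuation = e^(−0.12)·[0.5033·0.0000 + 0.4967·47.9688] = 21.1306; exercise value = 15.6250 ≤ continuation, so V_ud = 21.1306
Node dd (S = 64.69): continuation = e^(−0.12)·[0.5033·47.9688 + 0.4967·96.4844] = 63.9160; exercise value = 80.3125 > continuation, so V_dd = 80.3125 (exercise)
Node u (S = 172.5): continuation = e^(−0.12)·[0.5033·0.0000 + 0.4967·21.1306] = 9.3082; exercise value = 0.0000 ≤ continuation, so V_u = 9.3082
Node d (S = 86.25): continuation = e^(−0.12)·[0.5033·21.1306 + 0.4967·80.3125] = 44.8112; exercise value = 58.7500 > continuation, so V_d = 58.7500 (exercise)
Node 0 (S = 115): continuation = e^(−0.12)·[0.5033·9.3082 + 0.4967·58.7500] = 30.0351; exercise value = 30.0000 ≤ continuation, so V_0 = 30.0351

$30.04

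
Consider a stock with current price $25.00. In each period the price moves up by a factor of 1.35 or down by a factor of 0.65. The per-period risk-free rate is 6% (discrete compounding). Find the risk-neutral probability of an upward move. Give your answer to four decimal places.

Risk-neutral probability p = (1 + 0.06 − 0.65)/(1.35 − 0.65) = 0.4100/0.7000 = 0.5857

p = 0.5857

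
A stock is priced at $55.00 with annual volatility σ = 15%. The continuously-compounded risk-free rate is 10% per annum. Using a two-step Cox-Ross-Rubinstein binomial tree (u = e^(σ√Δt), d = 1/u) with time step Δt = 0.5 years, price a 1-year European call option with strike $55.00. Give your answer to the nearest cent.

$6.01

CRR parameters: u = e^(σ√Δt) = e^(0.15·√0.5) = 1.1119, d = 1/u = 0.8994
Per-period rate: rΔt = 0.1·0.5 = 0.05, so R = e^0.05 = 1.0513
Risk-neutral probability p = (e^0.05 − 0.8994)/(1.1119 − 0.8994) = 0.1519/0.2125 = 0.7148
Terminal stock prices: S_uu = 68, S_ud = 55, S_dd = 44.49
Terminal payoffs (S − K): max(13, 0) = 13, max(0, 0) = 0, max(-10.51, 0) = 0
Node u (S = 61.15): V_u = e^(−0.05)·[0.7148·12.9971 + 0.2852·0.0000] = 8.8366
Node d (S = 49.47): V_d = e^(−0.05)·[0.7148·0.0000 + 0.2852·0.0000] = 0.0000
Node 0 (S = 55): V_0 = e^(−0.05)·[0.7148·8.8366 + 0.2852·0.0000] = 6.0079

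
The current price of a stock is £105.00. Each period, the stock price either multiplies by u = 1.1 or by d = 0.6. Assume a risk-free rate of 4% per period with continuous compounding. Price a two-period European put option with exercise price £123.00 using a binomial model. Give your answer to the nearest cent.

£11.45

Risk-neutral probability p = (e^0.04 − 0.6)/(1.1 − 0.6) = 0.4408/0.5000 = 0.8816
Terminal stock prices: S_uu = 127.1, S_ud = 69.3, S_dd = 37.8
Terminal payoffs (K − S): max(-4.05, 0) = 0, max(53.7, 0) = 53.7, max(85.2, 0) = 85.2
Node u (S = 115.5): V_u = e^(−0.04)·[0.8816·0.0000 + 0.1184·53.7000] = 6.1077
Node d (S = 63): V_d = e^(−0.04)·[0.8816·53.7000 + 0.1184·85.2000] = 55.1771
Node 0 (S = 105): V_0 = e^(−0.04)·[0.8816·6.1077 + 0.1184·55.1771] = 11.4492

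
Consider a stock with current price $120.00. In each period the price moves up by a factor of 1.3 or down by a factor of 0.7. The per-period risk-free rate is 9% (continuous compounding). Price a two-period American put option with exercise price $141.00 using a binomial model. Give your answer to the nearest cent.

Risk-neutral probability p = (e^0.09 − 0.7)/(1.3 − 0.7) = 0.3942/0.6000 = 0.6570
Terminal stock prices: S_uu = 202.8, S_ud = 109.2, S_dd = 58.8
Terminal payoffs (K − S): max(-61.8, 0) = 0, max(31.8, 0) = 31.8, max(82.2, 0) = 82.2
Node u (S = 156): continuation = e^(−0.09)·[0.6570·0.0000 + 0.3430·31.8000] = 9.9699; exercise value = 0.0000 ≤ continuation, so V_u = 9.9699
Node d (S = 84): continuation = e^(−0.09)·[0.6570·31.8000 + 0.3430·82.2000] = 44.8643; exercise value = 57.0000 > continuation, so V_d = 57.0000 (exercise)
Node 0 (S = 120): continuation = e^(−0.09)·[0.6570·9.9699 + 0.3430·57.0000] = 23.8565; exercise value = 21.0000 ≤ continuation, so V_0 = 23.8565

$23.86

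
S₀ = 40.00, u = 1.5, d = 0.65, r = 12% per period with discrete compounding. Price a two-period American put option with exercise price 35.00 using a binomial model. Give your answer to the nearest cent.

Risk-neutral probability p = (1 + 0.12 − 0.65)/(1.5 − 0.65) = 0.4700/0.8500 = 0.5529
Terminal stock prices: S_uu = 90, S_ud = 39, S_dd = 16.9
Terminal payoffs (K − S): max(-55, 0) = 0, max(-4, 0) = 0, max(18.1, 0) = 18.1
Node u (S = 60): continuation = 1/1.12·[0.5529·0.0000 + 0.4471·0.0000] = 0.0000; exercise value = 0.0000 ≤ continuation, so V_u = 0.0000
Node d (S = 26): continuation = 1/1.12·[0.5529·0.0000 + 0.4471·18.1000] = 7.2248; exercise value = 9.0000 > continuation, so V_d = 9.0000 (exercise)
Node 0 (S = 40): continuation = 1/1.12·[0.5529·0.0000 + 0.4471·9.0000] = 3.5924; exercise value = 0.0000 ≤ continuation, so V_0 = 3.5924

3.59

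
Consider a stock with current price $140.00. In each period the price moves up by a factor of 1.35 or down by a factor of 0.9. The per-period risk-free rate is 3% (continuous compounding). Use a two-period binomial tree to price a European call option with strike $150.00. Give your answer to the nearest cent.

Risk-neutral probability p = (e^0.03 − 0.9)/(1.35 − 0.9) = 0.1305/0.4500 = 0.2899
Terminal stock prices: S_uu = 255.2, S_ud = 170.1, S_dd = 113.4
Terminal payoffs (S − K): max(105.2, 0) = 105.2, max(20.1, 0) = 20.1, max(-36.6, 0) = 0
Node u (S = 189): V_u = e^(−0.03)·[0.2899·105.1500 + 0.7101·20.1000] = 43.4332
Node d (S = 126): V_d = e^(−0.03)·[0.2899·20.1000 + 0.7101·0.0000] = 5.6548
Node 0 (S = 140): V_0 = e^(−0.03)·[0.2899·43.4332 + 0.7101·5.6548] = 16.1159

$16.12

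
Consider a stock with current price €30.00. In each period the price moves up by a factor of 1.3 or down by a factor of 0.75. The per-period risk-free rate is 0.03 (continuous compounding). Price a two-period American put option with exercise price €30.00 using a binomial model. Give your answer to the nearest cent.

Risk-neutral probability p = (e^0.03 − 0.75)/(1.3 − 0.75) = 0.2805/0.5500 = 0.5099
Terminal stock prices: S_uu = 50.7, S_ud = 29.25, S_dd = 16.88
Terminal payoffs (K − S): max(-20.7, 0) = 0, max(0.75, 0) = 0.75, max(13.12, 0) = 13.12
Node u (S = 39): continuation = e^(−0.03)·[0.5099·0.0000 + 0.4901·0.7500] = 0.3567; exercise value = 0.0000 ≤ continuation, so V_u = 0.3567
Node d (S = 22.5): continuation = e^(−0.03)·[0.5099·0.7500 + 0.4901·13.1250] = 6.6134; exercise value = 7.5000 > continuation, so V_d = 7.5000 (exercise)
Node 0 (S = 30): continuation = e^(−0.03)·[0.5099·0.3567 + 0.4901·7.5000] = 3.7435; exercise value = 0.0000 ≤ continuation, so V_0 = 3.7435

€3.74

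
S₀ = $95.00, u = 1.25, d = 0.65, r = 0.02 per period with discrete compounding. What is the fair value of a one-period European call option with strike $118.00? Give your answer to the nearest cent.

Risk-neutral probability p = (1 + 0.02 − 0.65)/(1.25 − 0.65) = 0.3700/0.6000 = 0.6167
Terminal stock prices: S_u = 118.8, S_d = 61.75
Terminal payoffs (S − K): max(0.75, 0) = 0.75, max(-56.25, 0) = 0
Node 0 (S = 95): V_0 = 1/1.02·[0.6167·0.7500 + 0.3833·0.0000] = 0.4534

$0.45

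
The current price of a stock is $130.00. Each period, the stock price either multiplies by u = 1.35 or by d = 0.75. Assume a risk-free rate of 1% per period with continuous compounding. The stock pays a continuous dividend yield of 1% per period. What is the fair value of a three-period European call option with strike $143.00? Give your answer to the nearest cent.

Per-period risk-free factor R = e^0.01 = 1.0101; dividend-adjusted growth = e^(0.01−0.01) = 1.0000.
Risk-neutral probability p = (1.0000 − 0.75)/(1.35 − 0.75) = 0.2500/0.6000 = 0.4167
Terminal stock prices: S_uuu = 319.8, S_uud = 177.7, S_udd = 98.72, S_ddd = 54.84
Terminal payoffs (S − K): max(176.8, 0) = 176.8, max(34.69, 0) = 34.69, max(-44.28, 0) = 0, max(-88.16, 0) = 0
Node uu (S = 236.9): V_uu = e^(−0.01)·[0.4167·176.8488 + 0.5833·34.6938] = 92.9904
Node ud (S = 131.6): V_ud = e^(−0.01)·[0.4167·34.6938 + 0.5833·0.0000] = 14.3119
Node dd (S = 73.12): V_dd = e^(−0.01)·[0.4167·0.0000 + 0.5833·0.0000] = 0.0000
Node u (S = 175.5): V_u = e^(−0.01)·[0.4167·92.9904 + 0.5833·14.3119] = 46.6260
Node d (S = 97.5): V_d = e^(−0.01)·[0.4167·14.3119 + 0.5833·0.0000] = 5.9040
Node 0 (S = 130): V_0 = e^(−0.01)·[0.4167·46.6260 + 0.5833·5.9040] = 22.6439

$22.64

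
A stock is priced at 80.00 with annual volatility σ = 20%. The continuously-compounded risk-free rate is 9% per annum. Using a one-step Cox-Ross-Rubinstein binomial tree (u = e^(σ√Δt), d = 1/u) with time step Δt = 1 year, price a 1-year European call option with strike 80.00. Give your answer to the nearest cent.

CRR parameters: u = e^(σ√Δt) = e^(0.2·√1) = 1.2214, d = 1/u = 0.8187
Per-period rate: rΔt = 0.09·1 = 0.09, so R = e^0.09 = 1.0942
Risk-neutral probability p = (e^0.09 − 0.8187)/(1.2214 − 0.8187) = 0.2754/0.4027 = 0.6840
Terminal stock prices: S_u = 97.71, S_d = 65.5
Terminal payoffs (S − K): max(17.71, 0) = 17.71, max(-14.5, 0) = 0
Node 0 (S = 80): V_0 = e^(−0.09)·[0.6840·17.7122 + 0.3160·0.0000] = 11.0731

11.07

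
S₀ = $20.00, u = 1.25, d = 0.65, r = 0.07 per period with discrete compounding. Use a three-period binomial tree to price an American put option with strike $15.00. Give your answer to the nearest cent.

$0.97

Risk-neutral probability p = (1 + 0.07 − 0.65)/(1.25 − 0.65) = 0.4200/0.6000 = 0.7000
Terminal stock prices: S_uuu = 39.06, S_uud = 20.31, S_udd = 10.56, S_ddd = 5.492
Terminal payoffs (K − S): max(-24.06, 0) = 0, max(-5.312, 0) = 0, max(4.437, 0) = 4.437, max(9.508, 0) = 9.508
Node uu (S = 31.25): continuation = 1/1.07·[0.7000·0.0000 + 0.3000·0.0000] = 0.0000; exercise value = 0.0000 ≤ continuation, so V_uu = 0.0000
Node ud (S = 16.25): continuation = 1/1.07·[0.7000·0.0000 + 0.3000·4.4375] = 1.2442; exercise value = 0.0000 ≤ continuation, so V_ud = 1.2442
Node dd (S = 8.45): continuation = 1/1.07·[0.7000·4.4375 + 0.3000·9.5075] = 5.5687; exercise value = 6.5500 > continuation, so V_dd = 6.5500 (exercise)
Node u (S = 25): continuation = 1/1.07·[0.7000·0.0000 + 0.3000·1.2442] = 0.3488; exercise value = 0.0000 ≤ continuation, so V_u = 0.3488
Node d (S = 13): continuation = 1/1.07·[0.7000·1.2442 + 0.3000·6.5500] = 2.6504; exercise value = 2.0000 ≤ continuation, so V_d = 2.6504
Node 0 (S = 20): continuation = 1/1.07·[0.7000·0.3488 + 0.3000·2.6504] = 0.9713; exercise value = 0.0000 ≤ continuation, so V_0 = 0.9713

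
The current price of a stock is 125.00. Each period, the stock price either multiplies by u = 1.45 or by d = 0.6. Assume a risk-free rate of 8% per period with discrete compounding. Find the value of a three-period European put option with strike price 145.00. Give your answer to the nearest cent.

28.05

Risk-neutral probability p = (1 + 0.08 − 0.6)/(1.45 − 0.6) = 0.4800/0.8500 = 0.5647
Terminal stock prices: S_uuu = 381.1, S_uud = 157.7, S_udd = 65.25, S_ddd = 27
Terminal payoffs (K − S): max(-236.1, 0) = 0, max(-12.69, 0) = 0, max(79.75, 0) = 79.75, max(118, 0) = 118
Node uu (S = 262.8): V_uu = 1/1.08·[0.5647·0.0000 + 0.4353·0.0000] = 0.0000
Node ud (S = 108.8): V_ud = 1/1.08·[0.5647·0.0000 + 0.4353·79.7500] = 32.1432
Node dd (S = 45): V_dd = 1/1.08·[0.5647·79.7500 + 0.4353·118.0000] = 89.2593
Node u (S = 181.2): V_u = 1/1.08·[0.5647·0.0000 + 0.4353·32.1432] = 12.9553
Node d (S = 75): V_d = 1/1.08·[0.5647·32.1432 + 0.4353·89.2593] = 52.7829
Node 0 (S = 125): V_0 = 1/1.08·[0.5647·12.9553 + 0.4353·52.7829] = 28.0482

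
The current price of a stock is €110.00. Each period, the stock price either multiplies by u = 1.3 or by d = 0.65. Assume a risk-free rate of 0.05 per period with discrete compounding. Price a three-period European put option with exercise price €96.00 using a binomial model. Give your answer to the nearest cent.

€11.63

Risk-neutral probability p = (1 + 0.05 − 0.65)/(1.3 − 0.65) = 0.4000/0.6500 = 0.6154
Terminal stock prices: S_uuu = 241.7, S_uud = 120.8, S_udd = 60.42, S_ddd = 30.21
Terminal payoffs (K − S): max(-145.7, 0) = 0, max(-24.84, 0) = 0, max(35.58, 0) = 35.58, max(65.79, 0) = 65.79
Node uu (S = 185.9): V_uu = 1/1.05·[0.6154·0.0000 + 0.3846·0.0000] = 0.0000
Node ud (S = 92.95): V_ud = 1/1.05·[0.6154·0.0000 + 0.3846·35.5825] = 13.0339
Node dd (S = 46.48): V_dd = 1/1.05·[0.6154·35.5825 + 0.3846·65.7912] = 44.9536
Node u (S = 143): V_u = 1/1.05·[0.6154·0.0000 + 0.3846·13.0339] = 4.7743
Node d (S = 71.5): V_d = 1/1.05·[0.6154·13.0339 + 0.3846·44.9536] = 24.1054
Node 0 (S = 110): V_0 = 1/1.05·[0.6154·4.7743 + 0.3846·24.1054] = 11.6280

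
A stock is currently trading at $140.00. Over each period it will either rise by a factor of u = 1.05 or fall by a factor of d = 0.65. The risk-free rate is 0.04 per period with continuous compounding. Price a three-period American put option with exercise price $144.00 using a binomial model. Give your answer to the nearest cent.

$4.00

Risk-neutral probability p = (e^0.04 − 0.65)/(1.05 − 0.65) = 0.3908/0.4000 = 0.9770
Terminal stock prices: S_uuu = 162.1, S_uud = 100.3, S_udd = 62.11, S_ddd = 38.45
Terminal payoffs (K − S): max(-18.07, 0) = 0, max(43.67, 0) = 43.67, max(81.89, 0) = 81.89, max(105.6, 0) = 105.6
Node uu (S = 154.3): continuation = e^(−0.04)·[0.9770·0.0000 + 0.0230·43.6725] = 0.9640; exercise value = 0.0000 ≤ continuation, so V_uu = 0.9640
Node ud (S = 95.55): continuation = e^(−0.04)·[0.9770·43.6725 + 0.0230·81.8925] = 42.8037; exercise value = 48.4500 > continuation, so V_ud = 48.4500 (exercise)
Node dd (S = 59.15): continuation = e^(−0.04)·[0.9770·81.8925 + 0.0230·105.5525] = 79.2037; exercise value = 84.8500 > continuation, so V_dd = 84.8500 (exercise)
Node u (S = 147): continuation = e^(−0.04)·[0.9770·0.9640 + 0.0230·48.4500] = 1.9743; exercise value = 0.0000 ≤ continuation, so V_u = 1.9743
Node d (S = 91): continuation = e^(−0.04)·[0.9770·48.4500 + 0.0230·84.8500] = 47.3537; exercise value = 53.0000 > continuation, so V_d = 53.0000 (exercise)
Node 0 (S = 140): continuation = e^(−0.04)·[0.9770·1.9743 + 0.0230·53.0000] = 3.0231; exercise value = 4.0000 > continuation, so V_0 = 4.0000 (exercise)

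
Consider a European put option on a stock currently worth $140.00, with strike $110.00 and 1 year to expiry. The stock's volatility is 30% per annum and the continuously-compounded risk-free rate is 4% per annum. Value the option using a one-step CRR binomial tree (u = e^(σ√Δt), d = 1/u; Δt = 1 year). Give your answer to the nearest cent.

CRR parameters: u = e^(σ√Δt) = e^(0.3·√1) = 1.3499, d = 1/u = 0.7408
Per-period rate: rΔt = 0.04·1 = 0.04, so R = e^0.04 = 1.0408
Risk-neutral probability p = (e^0.04 − 0.7408)/(1.3499 − 0.7408) = 0.3000/0.6090 = 0.4926
Terminal stock prices: S_u = 189, S_d = 103.7
Terminal payoffs (K − S): max(-78.98, 0) = 0, max(6.285, 0) = 6.285
Node 0 (S = 140): V_0 = e^(−0.04)·[0.4926·0.0000 + 0.5074·6.2854] = 3.0644

$3.06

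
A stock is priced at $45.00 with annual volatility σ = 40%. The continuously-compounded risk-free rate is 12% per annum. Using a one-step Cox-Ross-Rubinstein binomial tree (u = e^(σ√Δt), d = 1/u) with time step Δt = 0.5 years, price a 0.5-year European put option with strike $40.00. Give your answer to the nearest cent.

CRR parameters: u = e^(σ√Δt) = e^(0.4·√0.5) = 1.3269, d = 1/u = 0.7536
Per-period rate: rΔt = 0.12·0.5 = 0.06, so R = e^0.06 = 1.0618
Risk-neutral probability p = (e^0.06 − 0.7536)/(1.3269 − 0.7536) = 0.3082/0.5733 = 0.5376
Terminal stock prices: S_u = 59.71, S_d = 33.91
Terminal payoffs (K − S): max(-19.71, 0) = 0, max(6.086, 0) = 6.086
Node 0 (S = 45): V_0 = e^(−0.06)·[0.5376·0.0000 + 0.4624·6.0863] = 2.6503

$2.65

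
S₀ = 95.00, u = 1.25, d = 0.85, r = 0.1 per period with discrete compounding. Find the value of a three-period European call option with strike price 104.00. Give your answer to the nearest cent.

22.28

Risk-neutral probability p = (1 + 0.1 − 0.85)/(1.25 − 0.85) = 0.2500/0.4000 = 0.6250
Terminal stock prices: S_uuu = 185.5, S_uud = 126.2, S_udd = 85.8, S_ddd = 58.34
Terminal payoffs (S − K): max(81.55, 0) = 81.55, max(22.17, 0) = 22.17, max(-18.2, 0) = 0, max(-45.66, 0) = 0
Node uu (S = 148.4): V_uu = 1/1.1·[0.6250·81.5469 + 0.3750·22.1719] = 53.8920
Node ud (S = 100.9): V_ud = 1/1.1·[0.6250·22.1719 + 0.3750·0.0000] = 12.5977
Node dd (S = 68.64): V_dd = 1/1.1·[0.6250·0.0000 + 0.3750·0.0000] = 0.0000
Node u (S = 118.8): V_u = 1/1.1·[0.6250·53.8920 + 0.3750·12.5977] = 34.9151
Node d (S = 80.75): V_d = 1/1.1·[0.6250·12.5977 + 0.3750·0.0000] = 7.1578
Node 0 (S = 95): V_0 = 1/1.1·[0.6250·34.9151 + 0.3750·7.1578] = 22.2783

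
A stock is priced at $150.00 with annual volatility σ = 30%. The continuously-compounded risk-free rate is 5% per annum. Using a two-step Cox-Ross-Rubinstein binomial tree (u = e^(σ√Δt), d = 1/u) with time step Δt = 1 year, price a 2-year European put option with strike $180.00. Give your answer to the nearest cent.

$34.81

CRR parameters: u = e^(σ√Δt) = e^(0.3·√1) = 1.3499, d = 1/u = 0.7408
Per-period rate: rΔt = 0.05·1 = 0.05, so R = e^0.05 = 1.0513
Risk-neutral probability p = (e^0.05 − 0.7408)/(1.3499 − 0.7408) = 0.3105/0.6090 = 0.5097
Terminal stock prices: S_uu = 273.3, S_ud = 150, S_dd = 82.32
Terminal payoffs (K − S): max(-93.32, 0) = 0, max(30, 0) = 30, max(97.68, 0) = 97.68
Node u (S = 202.5): V_u = e^(−0.05)·[0.5097·0.0000 + 0.4903·30.0000] = 13.9905
Node d (S = 111.1): V_d = e^(−0.05)·[0.5097·30.0000 + 0.4903·97.6783] = 60.0986
Node 0 (S = 150): V_0 = e^(−0.05)·[0.5097·13.9905 + 0.4903·60.0986] = 34.8106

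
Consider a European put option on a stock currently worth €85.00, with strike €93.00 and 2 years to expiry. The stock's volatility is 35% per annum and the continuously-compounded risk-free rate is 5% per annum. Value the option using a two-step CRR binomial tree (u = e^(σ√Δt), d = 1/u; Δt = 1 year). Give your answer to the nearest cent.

€15.80

CRR parameters: u = e^(σ√Δt) = e^(0.35·√1) = 1.4191, d = 1/u = 0.7047
Per-period rate: rΔt = 0.05·1 = 0.05, so R = e^0.05 = 1.0513
Risk-neutral probability p = (e^0.05 − 0.7047)/(1.4191 − 0.7047) = 0.3466/0.7144 = 0.4852
Terminal stock prices: S_uu = 171.2, S_ud = 85, S_dd = 42.21
Terminal payoffs (K − S): max(-78.17, 0) = 0, max(8, 0) = 8, max(50.79, 0) = 50.79
Node u (S = 120.6): V_u = e^(−0.05)·[0.4852·0.0000 + 0.5148·8.0000] = 3.9179
Node d (S = 59.9): V_d = e^(−0.05)·[0.4852·8.0000 + 0.5148·50.7902] = 28.5658
Node 0 (S = 85): V_0 = e^(−0.05)·[0.4852·3.9179 + 0.5148·28.5658] = 15.7979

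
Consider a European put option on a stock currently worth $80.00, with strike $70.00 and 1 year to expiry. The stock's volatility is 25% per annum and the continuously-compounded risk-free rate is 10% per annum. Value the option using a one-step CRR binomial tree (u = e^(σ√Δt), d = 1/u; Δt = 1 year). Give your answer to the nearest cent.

$2.47

CRR parameters: u = e^(σ√Δt) = e^(0.25·√1) = 1.2840, d = 1/u = 0.7788
Per-period rate: rΔt = 0.1·1 = 0.1, so R = e^0.1 = 1.1052
Risk-neutral probability p = (e^0.1 − 0.7788)/(1.2840 − 0.7788) = 0.3264/0.5052 = 0.6460
Terminal stock prices: S_u = 102.7, S_d = 62.3
Terminal payoffs (K − S): max(-32.72, 0) = 0, max(7.696, 0) = 7.696
Node 0 (S = 80): V_0 = e^(−0.1)·[0.6460·0.0000 + 0.3540·7.6959] = 2.4652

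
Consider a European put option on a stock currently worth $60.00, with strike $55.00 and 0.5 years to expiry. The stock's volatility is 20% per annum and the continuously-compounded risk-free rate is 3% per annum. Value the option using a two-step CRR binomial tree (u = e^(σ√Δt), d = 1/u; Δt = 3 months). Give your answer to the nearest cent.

$1.38

CRR parameters: u = e^(σ√Δt) = e^(0.2·√0.25) = 1.1052, d = 1/u = 0.9048
Per-period rate: rΔt = 0.03·0.25 = 0.0075, so R = e^0.0075 = 1.0075
Risk-neutral probability p = (e^0.0075 − 0.9048)/(1.1052 − 0.9048) = 0.1027/0.2003 = 0.5126
Terminal stock prices: S_uu = 73.28, S_ud = 60, S_dd = 49.12
Terminal payoffs (K − S): max(-18.28, 0) = 0, max(-5, 0) = 0, max(5.876, 0) = 5.876
Node u (S = 66.31): V_u = e^(−0.0075)·[0.5126·0.0000 + 0.4874·0.0000] = 0.0000
Node d (S = 54.29): V_d = e^(−0.0075)·[0.5126·0.0000 + 0.4874·5.8762] = 2.8426
Node 0 (S = 60): V_0 = e^(−0.0075)·[0.5126·0.0000 + 0.4874·2.8426] = 1.3752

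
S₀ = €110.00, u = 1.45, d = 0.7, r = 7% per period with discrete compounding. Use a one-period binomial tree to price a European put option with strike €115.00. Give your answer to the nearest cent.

Risk-neutral probability p = (1 + 0.07 − 0.7)/(1.45 − 0.7) = 0.3700/0.7500 = 0.4933
Terminal stock prices: S_u = 159.5, S_d = 77
Terminal payoffs (K − S): max(-44.5, 0) = 0, max(38, 0) = 38
Node 0 (S = 110): V_0 = 1/1.07·[0.4933·0.0000 + 0.5067·38.0000] = 17.9938

€17.99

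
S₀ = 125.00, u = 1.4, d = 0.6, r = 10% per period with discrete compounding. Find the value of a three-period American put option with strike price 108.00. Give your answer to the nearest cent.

Risk-neutral probability p = (1 + 0.1 − 0.6)/(1.4 − 0.6) = 0.5000/0.8000 = 0.6250
Terminal stock prices: S_uuu = 343, S_uud = 147, S_udd = 63, S_ddd = 27
Terminal payoffs (K − S): max(-235, 0) = 0, max(-39, 0) = 0, max(45, 0) = 45, max(81, 0) = 81
Node uu (S = 245): continuation = 1/1.1·[0.6250·0.0000 + 0.3750·0.0000] = 0.0000; exercise value = 0.0000 ≤ continuation, so V_uu = 0.0000
Node ud (S = 105): continuation = 1/1.1·[0.6250·0.0000 + 0.3750·45.0000] = 15.3409; exercise value = 3.0000 ≤ continuation, so V_ud = 15.3409
Node dd (S = 45): continuation = 1/1.1·[0.6250·45.0000 + 0.3750·81.0000] = 53.1818; exercise value = 63.0000 > continuation, so V_dd = 63.0000 (exercise)
Node u (S = 175): continuation = 1/1.1·[0.6250·0.0000 + 0.3750·15.3409] = 5.2299; exercise value = 0.0000 ≤ continuation, so V_u = 5.2299
Node d (S = 75): continuation = 1/1.1·[0.6250·15.3409 + 0.3750·63.0000] = 30.1937; exercise value = 33.0000 > continuation, so V_d = 33.0000 (exercise)
Node 0 (S = 125): continuation = 1/1.1·[0.6250·5.2299 + 0.3750·33.0000] = 14.2215; exercise value = 0.0000 ≤ continuation, so V_0 = 14.2215

14.22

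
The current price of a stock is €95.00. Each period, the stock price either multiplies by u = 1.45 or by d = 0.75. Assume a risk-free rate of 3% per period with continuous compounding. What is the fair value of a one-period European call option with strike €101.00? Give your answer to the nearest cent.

Risk-neutral probability p = (e^0.03 − 0.75)/(1.45 − 0.75) = 0.2805/0.7000 = 0.4006
Terminal stock prices: S_u = 137.8, S_d = 71.25
Terminal payoffs (S − K): max(36.75, 0) = 36.75, max(-29.75, 0) = 0
Node 0 (S = 95): V_0 = e^(−0.03)·[0.4006·36.7500 + 0.5994·0.0000] = 14.2887

€14.29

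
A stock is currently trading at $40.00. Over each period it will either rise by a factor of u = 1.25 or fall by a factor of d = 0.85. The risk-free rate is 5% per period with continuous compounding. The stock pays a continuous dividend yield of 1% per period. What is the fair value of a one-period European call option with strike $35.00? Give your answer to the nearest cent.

Per-period risk-free factor R = e^0.05 = 1.0513; dividend-adjusted growth = e^(0.05−0.01) = 1.0408.
Risk-neutral probability p = (1.0408 − 0.85)/(1.25 − 0.85) = 0.1908/0.4000 = 0.4770
Terminal stock prices: S_u = 50, S_d = 34
Terminal payoffs (S − K): max(15, 0) = 15, max(-1, 0) = 0
Node 0 (S = 40): V_0 = e^(−0.05)·[0.4770·15.0000 + 0.5230·0.0000] = 6.8064

$6.81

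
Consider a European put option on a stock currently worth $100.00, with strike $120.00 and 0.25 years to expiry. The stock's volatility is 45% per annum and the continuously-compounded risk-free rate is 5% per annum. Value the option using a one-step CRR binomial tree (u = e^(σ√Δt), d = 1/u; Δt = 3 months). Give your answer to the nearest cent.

CRR parameters: u = e^(σ√Δt) = e^(0.45·√0.25) = 1.2523, d = 1/u = 0.7985
Per-period rate: rΔt = 0.05·0.25 = 0.0125, so R = e^0.0125 = 1.0126
Risk-neutral probability p = (e^0.0125 − 0.7985)/(1.2523 − 0.7985) = 0.2141/0.4538 = 0.4717
Terminal stock prices: S_u = 125.2, S_d = 79.85
Terminal payoffs (K − S): max(-5.232, 0) = 0, max(40.15, 0) = 40.15
Node 0 (S = 100): V_0 = e^(−0.0125)·[0.4717·0.0000 + 0.5283·40.1484] = 20.9468

$20.95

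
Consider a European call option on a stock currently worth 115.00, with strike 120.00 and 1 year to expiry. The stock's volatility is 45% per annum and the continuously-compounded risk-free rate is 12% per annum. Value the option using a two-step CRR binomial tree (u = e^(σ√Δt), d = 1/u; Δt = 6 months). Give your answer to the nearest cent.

CRR parameters: u = e^(σ√Δt) = e^(0.45·√0.5) = 1.3746, d = 1/u = 0.7275
Per-period rate: rΔt = 0.12·0.5 = 0.06, so R = e^0.06 = 1.0618
Risk-neutral probability p = (e^0.06 − 0.7275)/(1.3746 − 0.7275) = 0.3344/0.6472 = 0.5167
Terminal stock prices: S_uu = 217.3, S_ud = 115, S_dd = 60.86
Terminal payoffs (S − K): max(97.31, 0) = 97.31, max(-5, 0) = 0, max(-59.14, 0) = 0
Node u (S = 158.1): V_u = e^(−0.06)·[0.5167·97.3107 + 0.4833·0.0000] = 47.3488
Node d (S = 83.66): V_d = e^(−0.06)·[0.5167·0.0000 + 0.4833·0.0000] = 0.0000
Node 0 (S = 115): V_0 = e^(−0.06)·[0.5167·47.3488 + 0.4833·0.0000] = 23.0387

23.04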